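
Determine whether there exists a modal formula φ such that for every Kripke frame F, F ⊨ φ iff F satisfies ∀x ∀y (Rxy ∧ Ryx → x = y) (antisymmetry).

If a class were modally definable it would be closed under surjective bounded morphisms (Goldblatt–Thomason).
The 6-cycle (worlds 0,1,2,3,4,5 with 0→1→2→3→4→5→0) is antisymmetric. Sending even-indexed worlds to a and odd-indexed worlds to b is a surjective bounded morphism onto the two-world frame with a↔b, which is not antisymmetric.
So no modal formula (or set of formulas) defines exactly the antisymmetric frames.

Not modally definable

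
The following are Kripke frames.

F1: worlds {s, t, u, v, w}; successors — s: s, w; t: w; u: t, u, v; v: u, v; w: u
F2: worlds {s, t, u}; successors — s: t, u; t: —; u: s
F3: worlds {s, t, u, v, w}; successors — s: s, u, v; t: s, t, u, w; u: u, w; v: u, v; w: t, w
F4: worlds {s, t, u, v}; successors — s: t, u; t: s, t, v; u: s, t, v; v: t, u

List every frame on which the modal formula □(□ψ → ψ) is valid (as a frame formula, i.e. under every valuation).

F3

The schema corresponds to shift-reflexivity: ∀x ∀y (Rxy → Ryy).
F1: fails — Rut but not Rtt.
F2: fails — Rsu but not Ruu.
F3: holds.
F4: fails — Ruv but not Rvv.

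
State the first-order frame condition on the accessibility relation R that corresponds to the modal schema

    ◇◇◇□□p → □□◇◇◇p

This is a Sahlqvist (Geach-type) schema ◇^3□^2p → □^2◇^3p.
Minimal-valuation argument: fix x; take any y with xR^3y and any z with xR^2z. Set V(p) to the set of worlds R-reachable from y in exactly 2 steps. Then □^2p holds at y, so the antecedent holds at x; validity forces ◇^3p at z, giving a w with zR^3w and yR^2w.
First-order correspondent: ∀x ∀y ∀z ((xR³y ∧ xR²z) → ∃w (yR²w ∧ zR³w)).

∀x ∀y ∀z ((xR³y ∧ xR²z) → ∃w (yR²w ∧ zR³w))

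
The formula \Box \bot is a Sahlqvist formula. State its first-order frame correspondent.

Emptiness of R

□⊥ is valid iff no world has any successor (otherwise □⊥ fails at any world with one).
Conversely, on a frame with emptiness of R the schema holds at every world under every valuation.
So the correspondent is emptiness of R.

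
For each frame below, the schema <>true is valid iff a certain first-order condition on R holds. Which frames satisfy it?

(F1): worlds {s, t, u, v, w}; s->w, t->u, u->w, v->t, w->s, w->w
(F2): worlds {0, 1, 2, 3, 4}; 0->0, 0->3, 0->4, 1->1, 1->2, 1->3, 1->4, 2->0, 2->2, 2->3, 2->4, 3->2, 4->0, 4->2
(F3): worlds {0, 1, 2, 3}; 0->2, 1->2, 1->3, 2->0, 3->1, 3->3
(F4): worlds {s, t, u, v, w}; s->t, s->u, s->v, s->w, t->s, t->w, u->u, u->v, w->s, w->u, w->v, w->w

The schema corresponds to seriality: forall x exists y Rxy.
(F1): holds.
(F2): holds.
(F3): holds.
(F4): fails — world v has no successor.
Valid on: (F1), (F2), (F3).

(F1), (F2), (F3)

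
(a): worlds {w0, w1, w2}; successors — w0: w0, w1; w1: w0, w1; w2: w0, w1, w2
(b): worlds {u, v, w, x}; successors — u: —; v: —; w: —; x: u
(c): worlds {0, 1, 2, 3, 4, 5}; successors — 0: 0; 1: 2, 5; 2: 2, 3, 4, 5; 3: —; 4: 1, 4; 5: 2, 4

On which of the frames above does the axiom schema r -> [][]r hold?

(b)

This is the axiom for a generalized confluence (Geach) condition; its first-order frame correspondent is forall x forall z (x R^2 z -> exists w (x = w & z = w)).
(a): fails — w0R²w1 but w0 ≠ w1.
(b): condition met.
(c): fails — 1R²2 but 1 ≠ 2.
Valid on: (b).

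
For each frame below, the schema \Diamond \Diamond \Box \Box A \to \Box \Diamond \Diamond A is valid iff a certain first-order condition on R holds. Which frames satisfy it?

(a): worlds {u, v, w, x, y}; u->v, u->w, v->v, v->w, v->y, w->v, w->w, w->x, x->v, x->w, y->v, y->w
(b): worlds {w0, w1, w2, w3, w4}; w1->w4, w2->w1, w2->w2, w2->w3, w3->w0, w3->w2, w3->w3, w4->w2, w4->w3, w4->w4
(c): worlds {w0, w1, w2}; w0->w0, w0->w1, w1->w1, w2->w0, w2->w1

(a), (c)

Frame correspondent (Sahlqvist): \forall x \forall y \forall z ((x R^2 y \wedge xRz) \to \exists w (y R^2 w \wedge z R^2 w)) — i.e. a generalized confluence (Geach) condition.
(a): ✓.
(b): fails — w2R²w0, w2Rw1 but no w with w0R²w and w1R²w.
(c): ✓.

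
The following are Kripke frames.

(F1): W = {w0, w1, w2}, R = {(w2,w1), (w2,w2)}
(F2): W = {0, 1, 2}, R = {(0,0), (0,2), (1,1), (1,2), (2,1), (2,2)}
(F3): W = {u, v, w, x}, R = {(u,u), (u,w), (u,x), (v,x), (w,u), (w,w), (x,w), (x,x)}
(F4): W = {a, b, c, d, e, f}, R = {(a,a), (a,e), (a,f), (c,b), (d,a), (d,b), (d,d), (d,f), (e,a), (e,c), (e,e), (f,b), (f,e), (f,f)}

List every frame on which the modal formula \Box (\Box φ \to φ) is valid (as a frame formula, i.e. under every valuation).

(F2), (F3)

The schema corresponds to shift-reflexivity: \forall x \forall y (Rxy \to Ryy).
(F1): fails — Rw2w1 but not Rw1w1.
(F2): ✓.
(F3): ✓.
(F4): fails — Rec but not Rcc.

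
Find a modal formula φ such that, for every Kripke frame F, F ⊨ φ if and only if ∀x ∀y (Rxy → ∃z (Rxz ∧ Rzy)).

A defining formula is □□r → □r (the C4 axiom).
Suppose □□r→□r is valid. Take Rxy and set V(r)={w : xR²w}. Then □□r at x, so □r at x, so r at y, i.e. ∃z(Rxz∧Rzy).

□□r → □r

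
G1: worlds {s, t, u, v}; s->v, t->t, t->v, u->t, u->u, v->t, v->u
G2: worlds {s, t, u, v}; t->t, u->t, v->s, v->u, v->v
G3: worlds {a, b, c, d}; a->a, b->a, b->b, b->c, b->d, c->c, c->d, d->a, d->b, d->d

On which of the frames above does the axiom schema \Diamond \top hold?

G1, G3

This is the axiom for seriality; its first-order frame correspondent is \forall x \exists y Rxy.
G1: holds.
G2: fails — world s has no successor.
G3: holds.
Valid on: G1, G3.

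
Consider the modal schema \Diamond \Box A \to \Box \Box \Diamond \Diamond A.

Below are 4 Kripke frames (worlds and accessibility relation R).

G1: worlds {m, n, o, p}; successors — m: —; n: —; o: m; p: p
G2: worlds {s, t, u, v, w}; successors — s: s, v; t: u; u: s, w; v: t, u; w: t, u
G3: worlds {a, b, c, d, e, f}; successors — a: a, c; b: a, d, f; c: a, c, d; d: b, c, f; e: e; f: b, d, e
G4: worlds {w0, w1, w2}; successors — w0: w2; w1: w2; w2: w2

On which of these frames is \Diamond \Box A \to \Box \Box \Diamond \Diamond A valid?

G1, G4

Frame correspondent (Sahlqvist): \forall x \forall y \forall z ((xRy \wedge x R^2 z) \to \exists w (yRw \wedge z R^2 w)) — i.e. a generalized confluence (Geach) condition.
G1: ✓.
G2: fails — sRv, sR²t but no w* with vRw* and tR²w*.
G3: fails — bRa, bR²e but no w with aRw and eR²w.
G4: ✓.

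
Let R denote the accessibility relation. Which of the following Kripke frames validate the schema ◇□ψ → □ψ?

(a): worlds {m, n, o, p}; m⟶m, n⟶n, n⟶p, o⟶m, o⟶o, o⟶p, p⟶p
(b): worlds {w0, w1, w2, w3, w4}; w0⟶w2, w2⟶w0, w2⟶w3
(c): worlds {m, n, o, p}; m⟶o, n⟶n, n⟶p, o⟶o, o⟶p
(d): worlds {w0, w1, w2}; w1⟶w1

(d)

Frame correspondent (Sahlqvist): ∀x ∀y ∀z (Rxy ∧ Rxz → Ryz) — i.e. the Euclidean property.
(a): fails — Rnp and Rnn but not Rpn.
(b): fails — Rw0w2 and Rw0w2 but not Rw2w2.
(c): fails — Rnp and Rnn but not Rpn.
(d): holds.
Valid on: (d).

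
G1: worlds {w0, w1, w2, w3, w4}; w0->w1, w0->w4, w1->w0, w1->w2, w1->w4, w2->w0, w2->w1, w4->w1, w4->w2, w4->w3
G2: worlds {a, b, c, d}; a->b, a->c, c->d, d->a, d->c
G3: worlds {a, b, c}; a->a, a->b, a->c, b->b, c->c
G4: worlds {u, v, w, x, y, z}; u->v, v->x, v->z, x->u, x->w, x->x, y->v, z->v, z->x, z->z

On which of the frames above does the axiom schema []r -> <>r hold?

Frame correspondent (Sahlqvist): forall x exists y Rxy — i.e. seriality.
G1: fails — world w3 has no successor.
G2: fails — world b has no successor.
G3: satisfies the condition.
G4: fails — world w has no successor.
Valid on: G3.

G3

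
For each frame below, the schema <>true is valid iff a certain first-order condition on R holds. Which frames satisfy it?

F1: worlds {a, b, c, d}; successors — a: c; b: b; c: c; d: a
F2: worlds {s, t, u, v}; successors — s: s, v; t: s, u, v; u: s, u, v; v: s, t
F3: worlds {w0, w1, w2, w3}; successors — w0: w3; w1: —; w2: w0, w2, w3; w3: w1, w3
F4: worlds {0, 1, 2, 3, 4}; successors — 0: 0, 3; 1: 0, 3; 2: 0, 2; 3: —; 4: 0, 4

Frame correspondent (Sahlqvist): forall x exists y Rxy — i.e. seriality.
F1: ✓.
F2: ✓.
F3: fails — world w1 has no successor.
F4: fails — world 3 has no successor.
Valid on: F1, F2.

F1, F2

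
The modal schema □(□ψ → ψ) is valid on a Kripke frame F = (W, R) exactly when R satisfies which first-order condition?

This schema is the T□ axiom.
Its frame correspondent is shift-reflexivity — ∀x ∀y (Rxy → Ryy).

Shift-reflexivity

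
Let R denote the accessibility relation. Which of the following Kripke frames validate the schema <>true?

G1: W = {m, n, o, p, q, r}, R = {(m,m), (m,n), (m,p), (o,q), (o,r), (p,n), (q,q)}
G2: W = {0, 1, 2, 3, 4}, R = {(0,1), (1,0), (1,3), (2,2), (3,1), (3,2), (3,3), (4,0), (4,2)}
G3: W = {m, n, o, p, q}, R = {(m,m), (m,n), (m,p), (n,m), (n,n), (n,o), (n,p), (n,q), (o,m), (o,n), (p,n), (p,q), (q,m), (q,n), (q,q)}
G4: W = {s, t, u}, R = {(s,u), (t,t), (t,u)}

Frame correspondent (Sahlqvist): forall x exists y Rxy — i.e. seriality.
G1: fails — world n has no successor.
G2: satisfies the condition.
G3: satisfies the condition.
G4: fails — world u has no successor.
Valid on: G2, G3.

G2, G3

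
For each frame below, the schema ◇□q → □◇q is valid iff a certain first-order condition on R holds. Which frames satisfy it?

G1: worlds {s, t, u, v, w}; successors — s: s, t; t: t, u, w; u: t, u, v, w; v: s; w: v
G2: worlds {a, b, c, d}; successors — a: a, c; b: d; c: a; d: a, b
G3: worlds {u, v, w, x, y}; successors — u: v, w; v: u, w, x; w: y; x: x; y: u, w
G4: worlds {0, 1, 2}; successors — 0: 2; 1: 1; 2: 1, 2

G4

Frame correspondent (Sahlqvist): ∀x ∀y ∀z (Rxy ∧ Rxz → ∃w (Ryw ∧ Rzw)) — i.e. convergence.
G1: fails — Rtw and Rtt but w and t have no common successor.
G2: fails — Rdb and Rda but b and a have no common successor.
G3: fails — Ruv and Ruw but v and w have no common successor.
G4: ✓.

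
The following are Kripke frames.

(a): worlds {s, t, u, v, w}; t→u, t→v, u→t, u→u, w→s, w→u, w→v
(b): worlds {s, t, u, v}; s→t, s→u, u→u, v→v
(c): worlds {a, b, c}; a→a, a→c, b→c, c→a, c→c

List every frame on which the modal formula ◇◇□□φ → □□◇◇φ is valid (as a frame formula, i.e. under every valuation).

This is the axiom for a generalized confluence (Geach) condition; its first-order frame correspondent is ∀x ∀y ∀z ((xR²y ∧ xR²z) → ∃w (yR²w ∧ zR²w)).
(a): fails — uR²t, uR²v but no w* with tR²w* and vR²w*.
(b): condition met.
(c): condition met.
Valid on: (b), (c).

(b), (c)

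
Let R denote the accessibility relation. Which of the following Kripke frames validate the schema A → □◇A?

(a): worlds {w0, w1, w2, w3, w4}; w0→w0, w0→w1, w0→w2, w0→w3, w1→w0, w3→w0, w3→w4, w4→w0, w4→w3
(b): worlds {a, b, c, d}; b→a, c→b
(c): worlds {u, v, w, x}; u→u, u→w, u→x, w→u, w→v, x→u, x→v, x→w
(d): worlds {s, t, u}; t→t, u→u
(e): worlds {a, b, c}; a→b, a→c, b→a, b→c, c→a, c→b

The schema corresponds to symmetry: ∀x ∀y (Rxy → Ryx).
(a): fails — Rw4w0 but not Rw0w4.
(b): fails — Rba but not Rab.
(c): fails — Rxw but not Rwx.
(d): holds.
(e): holds.

(d), (e)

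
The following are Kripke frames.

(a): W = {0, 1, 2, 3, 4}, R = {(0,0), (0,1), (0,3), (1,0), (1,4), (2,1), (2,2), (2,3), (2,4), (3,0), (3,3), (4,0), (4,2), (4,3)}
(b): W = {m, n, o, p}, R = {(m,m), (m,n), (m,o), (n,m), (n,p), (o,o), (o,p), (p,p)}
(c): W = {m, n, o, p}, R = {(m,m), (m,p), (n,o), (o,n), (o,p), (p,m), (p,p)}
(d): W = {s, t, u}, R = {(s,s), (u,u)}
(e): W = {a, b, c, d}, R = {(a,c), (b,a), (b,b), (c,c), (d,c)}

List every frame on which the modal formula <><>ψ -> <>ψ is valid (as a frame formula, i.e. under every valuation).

The schema corresponds to transitivity: forall x forall y forall z (Rxy & Ryz -> Rxz).
(a): fails — R10 and R01 but not R11.
(b): fails — Rmo and Rop but not Rmp.
(c): fails — Ron and Rno but not Roo.
(d): holds.
(e): fails — Rba and Rac but not Rbc.
Valid on: (d).

(d)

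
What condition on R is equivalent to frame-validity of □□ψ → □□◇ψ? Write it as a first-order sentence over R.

∀x ∀z (xR²z → ∃w (xR²w ∧ zRw))

This is a Sahlqvist (Geach-type) schema ◇^0□^2ψ → □^2◇^1ψ.
Minimal-valuation argument: fix x; take any y with xR^0y and any z with xR^2z. Set V(ψ) to the set of worlds R-reachable from y in exactly 2 steps. Then □^2ψ holds at y, so the antecedent holds at x; validity forces ◇^1ψ at z, giving a w with zR^1w and yR^2w.
First-order correspondent: ∀x ∀z (xR²z → ∃w (xR²w ∧ zRw)).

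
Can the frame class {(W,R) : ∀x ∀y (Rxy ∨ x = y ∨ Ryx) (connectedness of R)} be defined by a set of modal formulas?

If a class were modally definable it would be closed under disjoint unions (Goldblatt–Thomason).
Take 4 disjoint single-world reflexive frames: each is trivially connected, but their disjoint union has 4 worlds with no edge between distinct components, so it is not connected.
So the class is not modally definable.

Not modally definable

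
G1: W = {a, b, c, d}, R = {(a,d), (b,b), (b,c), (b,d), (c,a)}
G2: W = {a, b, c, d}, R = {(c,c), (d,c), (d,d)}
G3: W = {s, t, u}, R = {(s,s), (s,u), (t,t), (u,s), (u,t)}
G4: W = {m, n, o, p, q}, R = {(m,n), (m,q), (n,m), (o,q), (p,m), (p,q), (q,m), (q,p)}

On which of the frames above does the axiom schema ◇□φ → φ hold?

The schema corresponds to symmetry: ∀x ∀y (Rxy → Ryx).
G1: fails — Rbc but not Rcb.
G2: fails — Rdc but not Rcd.
G3: fails — Rut but not Rtu.
G4: fails — Rpm but not Rmp.

none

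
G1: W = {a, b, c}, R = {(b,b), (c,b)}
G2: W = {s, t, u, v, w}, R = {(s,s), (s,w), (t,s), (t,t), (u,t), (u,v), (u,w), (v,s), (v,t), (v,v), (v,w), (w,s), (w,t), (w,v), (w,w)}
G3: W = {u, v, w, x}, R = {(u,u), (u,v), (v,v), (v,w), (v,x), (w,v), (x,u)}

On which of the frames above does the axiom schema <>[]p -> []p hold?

G1

This is the axiom for a generalized confluence (Geach) condition; its first-order frame correspondent is forall x forall y forall z ((xRy & xRz) -> exists w (yRw & z = w)).
G1: holds.
G2: fails — tRs, tRt but no w* with sRw* and t=w*.
G3: fails — uRv, uRu but no t with vRt and u=t.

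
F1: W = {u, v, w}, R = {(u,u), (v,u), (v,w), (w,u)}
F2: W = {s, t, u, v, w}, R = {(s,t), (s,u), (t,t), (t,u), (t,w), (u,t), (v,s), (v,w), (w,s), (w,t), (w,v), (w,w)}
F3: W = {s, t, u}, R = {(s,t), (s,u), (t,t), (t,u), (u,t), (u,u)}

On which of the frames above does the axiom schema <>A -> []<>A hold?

Frame correspondent (Sahlqvist): forall x forall y forall z (Rxy & Rxz -> Ryz) — i.e. the Euclidean property.
F1: fails — Rvu and Rvw but not Ruw.
F2: fails — Rsu and Rsu but not Ruu.
F3: holds.
Valid on: F3.

F3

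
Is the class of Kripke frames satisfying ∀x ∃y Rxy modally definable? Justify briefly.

This is a Sahlqvist condition; the D axiom □r → ◇r defines it.
Suppose □r→◇r is valid. At any x set V(r)=W. Then □r at x, so ◇r at x, so x has a successor.

Yes — defined by □r → ◇r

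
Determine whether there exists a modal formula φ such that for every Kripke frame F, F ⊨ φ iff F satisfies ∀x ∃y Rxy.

The condition is seriality. A defining modal formula is □r → ◇r.
Suppose □r→◇r is valid. At any x set V(r)=W. Then □r at x, so ◇r at x, so x has a successor.

Yes, by □r → ◇r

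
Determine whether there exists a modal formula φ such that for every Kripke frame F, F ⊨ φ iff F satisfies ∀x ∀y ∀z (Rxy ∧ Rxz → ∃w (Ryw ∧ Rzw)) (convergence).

This is a Sahlqvist condition; the .2 axiom ◇□q → □◇q defines it.
Suppose ◇□q→□◇q is valid. Take Rxy, Rxz and set V(q)={w : Ryw}. Then □q at y so ◇□q at x, so □◇q at x, so ◇q at z, giving w with Rzw and Ryw.

Yes, by ◇□q → □◇q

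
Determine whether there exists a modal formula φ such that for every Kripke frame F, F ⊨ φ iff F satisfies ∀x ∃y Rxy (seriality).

Yes, by □r → ◇r

The condition is seriality. A defining modal formula is □r → ◇r.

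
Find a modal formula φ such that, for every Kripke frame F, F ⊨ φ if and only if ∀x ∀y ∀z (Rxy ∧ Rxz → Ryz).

◇r → □◇r

This is the Euclidean property; the standard corresponding axiom is 5: ◇r → □◇r.
Suppose ◇r→□◇r is valid. Take Rxy, Rxz and set V(r)={y}. Then ◇r at x, so □◇r at x, so ◇r at z, so some w with Rzw has r; w=y, i.e. Rzy. By symmetry of the argument, Ryz.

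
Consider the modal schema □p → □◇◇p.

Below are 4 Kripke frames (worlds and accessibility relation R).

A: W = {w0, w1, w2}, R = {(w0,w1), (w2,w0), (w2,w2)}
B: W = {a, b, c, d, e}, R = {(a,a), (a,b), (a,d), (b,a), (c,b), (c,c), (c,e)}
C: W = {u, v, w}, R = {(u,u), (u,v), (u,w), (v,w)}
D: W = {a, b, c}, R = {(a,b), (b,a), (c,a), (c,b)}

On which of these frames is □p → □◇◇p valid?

D

This is the axiom for a generalized confluence (Geach) condition; its first-order frame correspondent is ∀x ∀z (xRz → ∃w (xRw ∧ zR²w)).
A: fails — w0Rw1 but no w with w0Rw and w1R²w.
B: fails — aRd but no w with aRw and dR²w.
C: fails — uRv but no t with uRt and vR²t.
D: satisfies the condition.
Valid on: D.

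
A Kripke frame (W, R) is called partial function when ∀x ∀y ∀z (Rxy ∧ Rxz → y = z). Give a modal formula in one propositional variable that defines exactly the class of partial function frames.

◇r → □r

The condition is partial functionality. The CD schema ◇r → □r defines it.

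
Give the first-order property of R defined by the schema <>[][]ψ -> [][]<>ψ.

forall x forall y forall z ((xRy & x R^2 z) -> exists w (y R^2 w & zRw))

This is a Sahlqvist (Geach-type) schema ◇^1□^2ψ → □^2◇^1ψ.
Minimal-valuation argument: fix x; take any y with xR^1y and any z with xR^2z. Set V(ψ) to the set of worlds R-reachable from y in exactly 2 steps. Then □^2ψ holds at y, so the antecedent holds at x; validity forces ◇^1ψ at z, giving a w with zR^1w and yR^2w.
First-order correspondent: forall x forall y forall z ((xRy & x R^2 z) -> exists w (y R^2 w & zRw)).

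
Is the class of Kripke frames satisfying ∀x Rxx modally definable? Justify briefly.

The condition is reflexivity. A defining modal formula is □q → q.
Suppose □q→q is valid. At any x set V(q)={w : Rxw}. Then □q holds at x, so q holds at x, i.e. Rxx.

Definable; □q → q defines it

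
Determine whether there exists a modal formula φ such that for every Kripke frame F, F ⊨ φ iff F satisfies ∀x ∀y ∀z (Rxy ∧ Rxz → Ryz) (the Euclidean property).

This is a Sahlqvist condition; the 5 axiom ◇p → □◇p defines it.
Suppose ◇p→□◇p is valid. Take Rxy, Rxz and set V(p)={y}. Then ◇p at x, so □◇p at x, so ◇p at z, so some w with Rzw has p; w=y, i.e. Rzy. By symmetry of the argument, Ryz.

Definable; ◇p → □◇p defines it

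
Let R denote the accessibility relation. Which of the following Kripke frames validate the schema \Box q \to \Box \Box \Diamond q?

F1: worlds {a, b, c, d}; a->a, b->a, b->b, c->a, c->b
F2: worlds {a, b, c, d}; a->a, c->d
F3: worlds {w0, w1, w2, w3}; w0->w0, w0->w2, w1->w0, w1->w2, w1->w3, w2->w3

This is the axiom for a generalized confluence (Geach) condition; its first-order frame correspondent is \forall x \forall z (x R^2 z \to \exists w (xRw \wedge zRw)).
F1: ✓.
F2: ✓.
F3: fails — w0R²w2 but no w with w0Rw and w2Rw.
Valid on: F1, F2.

F1, F2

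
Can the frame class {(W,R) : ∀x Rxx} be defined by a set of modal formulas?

Yes: it is reflexivity, defined by the T schema □r → r.

Definable; □r → r defines it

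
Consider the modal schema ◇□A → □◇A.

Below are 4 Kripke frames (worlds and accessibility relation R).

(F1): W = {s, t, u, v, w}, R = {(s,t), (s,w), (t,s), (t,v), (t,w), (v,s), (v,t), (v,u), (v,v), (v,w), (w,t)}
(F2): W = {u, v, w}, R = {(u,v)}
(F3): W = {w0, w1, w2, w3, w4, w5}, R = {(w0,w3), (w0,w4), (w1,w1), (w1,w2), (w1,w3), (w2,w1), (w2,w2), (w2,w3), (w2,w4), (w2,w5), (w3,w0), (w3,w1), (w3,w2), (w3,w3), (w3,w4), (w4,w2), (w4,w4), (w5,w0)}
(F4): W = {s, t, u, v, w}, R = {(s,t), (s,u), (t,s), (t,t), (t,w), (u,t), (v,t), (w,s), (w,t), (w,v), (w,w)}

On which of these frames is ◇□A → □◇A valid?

(F4)

This is the axiom for convergence; its first-order frame correspondent is ∀x ∀y ∀z (Rxy ∧ Rxz → ∃w (Ryw ∧ Rzw)).
(F1): fails — Rsw and Rst but w and t have no common successor.
(F2): fails — Ruv and Ruv but v and v have no common successor.
(F3): fails — Rw2w4 and Rw2w5 but w4 and w5 have no common successor.
(F4): satisfies the condition.
Valid on: (F4).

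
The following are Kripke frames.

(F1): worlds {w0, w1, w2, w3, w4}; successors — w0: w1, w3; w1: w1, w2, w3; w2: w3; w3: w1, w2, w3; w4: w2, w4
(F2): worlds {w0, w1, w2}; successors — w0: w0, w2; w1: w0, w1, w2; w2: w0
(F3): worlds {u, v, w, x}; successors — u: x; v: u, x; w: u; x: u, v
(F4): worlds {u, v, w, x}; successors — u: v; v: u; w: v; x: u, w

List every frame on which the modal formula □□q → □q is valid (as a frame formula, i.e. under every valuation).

The schema corresponds to density: ∀x ∀y (Rxy → ∃z (Rxz ∧ Rzy)).
(F1): condition met.
(F2): condition met.
(F3): fails — Rwu but no z with Rwz and Rzu.
(F4): fails — Ruv but no z with Ruz and Rzv.
Valid on: (F1), (F2).

(F1), (F2)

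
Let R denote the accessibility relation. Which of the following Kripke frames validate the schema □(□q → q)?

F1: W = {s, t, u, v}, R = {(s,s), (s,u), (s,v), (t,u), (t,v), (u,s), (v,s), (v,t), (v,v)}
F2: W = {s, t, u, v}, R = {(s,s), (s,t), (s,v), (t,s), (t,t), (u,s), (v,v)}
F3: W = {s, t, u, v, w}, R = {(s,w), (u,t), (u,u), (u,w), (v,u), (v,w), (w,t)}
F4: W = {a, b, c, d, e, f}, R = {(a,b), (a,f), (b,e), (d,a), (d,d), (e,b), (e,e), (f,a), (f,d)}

This is the axiom for shift-reflexivity; its first-order frame correspondent is ∀x ∀y (Rxy → Ryy).
F1: fails — Rvt but not Rtt.
F2: condition met.
F3: fails — Rwt but not Rtt.
F4: fails — Reb but not Rbb.
Valid on: F2.

F2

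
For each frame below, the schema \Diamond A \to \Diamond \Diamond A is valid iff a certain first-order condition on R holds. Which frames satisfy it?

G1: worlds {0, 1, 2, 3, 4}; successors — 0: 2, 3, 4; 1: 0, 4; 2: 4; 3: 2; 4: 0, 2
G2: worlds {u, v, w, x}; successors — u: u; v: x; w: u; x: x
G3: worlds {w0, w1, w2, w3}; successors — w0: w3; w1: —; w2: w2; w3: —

This is the axiom for a generalized confluence (Geach) condition; its first-order frame correspondent is \forall x \forall y (xRy \to \exists w (y = w \wedge x R^2 w)).
G1: fails — 0R3 but no w with 3=w and 0R²w.
G2: ✓.
G3: fails — w0Rw3 but no w with w3=w and w0R²w.

G2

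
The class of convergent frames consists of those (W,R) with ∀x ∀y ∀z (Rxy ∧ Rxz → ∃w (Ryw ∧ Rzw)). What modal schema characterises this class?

The condition is convergence. The .2 schema ◇□q → □◇q defines it.
Suppose ◇□q→□◇q is valid. Take Rxy, Rxz and set V(q)={w : Ryw}. Then □q at y so ◇□q at x, so □◇q at x, so ◇q at z, giving w with Rzw and Ryw.

◇□q → □◇q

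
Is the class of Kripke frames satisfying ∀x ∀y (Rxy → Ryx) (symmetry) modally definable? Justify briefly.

Yes — defined by r → □◇r

This is a Sahlqvist condition; the B axiom r → □◇r defines it.
Suppose r→□◇r is valid. Take Rxy and set V(r)={x}. Then r at x, so □◇r at x, so ◇r at y, so some z with Ryz has r; z=x, i.e. Ryx.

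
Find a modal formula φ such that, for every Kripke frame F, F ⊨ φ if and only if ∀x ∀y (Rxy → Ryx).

q → □◇q

This is symmetry; the standard corresponding axiom is B: q → □◇q.
Suppose q→□◇q is valid. Take Rxy and set V(q)={x}. Then q at x, so □◇q at x, so ◇q at y, so some z with Ryz has q; z=x, i.e. Ryx.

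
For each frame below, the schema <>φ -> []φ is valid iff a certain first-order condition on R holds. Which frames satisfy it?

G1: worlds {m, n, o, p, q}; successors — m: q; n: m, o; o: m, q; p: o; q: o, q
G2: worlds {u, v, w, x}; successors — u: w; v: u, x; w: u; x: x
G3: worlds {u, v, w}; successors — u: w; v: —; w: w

Frame correspondent (Sahlqvist): forall x forall y forall z (Rxy & Rxz -> y = z) — i.e. partial functionality.
G1: fails — n sees both m and o.
G2: fails — v sees both u and x.
G3: condition met.

G3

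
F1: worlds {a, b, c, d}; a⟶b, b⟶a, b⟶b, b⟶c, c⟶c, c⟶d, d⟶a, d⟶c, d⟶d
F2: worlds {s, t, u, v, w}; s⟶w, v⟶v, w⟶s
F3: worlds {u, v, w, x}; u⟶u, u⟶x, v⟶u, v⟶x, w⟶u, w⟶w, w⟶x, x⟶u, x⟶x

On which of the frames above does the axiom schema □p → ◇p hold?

F1, F3

Frame correspondent (Sahlqvist): ∀x ∃y Rxy — i.e. seriality.
F1: satisfies the condition.
F2: fails — world t has no successor.
F3: satisfies the condition.
Valid on: F1, F3.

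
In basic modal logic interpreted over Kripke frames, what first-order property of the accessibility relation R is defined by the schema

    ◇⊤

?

This schema is equivalent to the D axiom □r → ◇r.
Its frame correspondent is seriality — ∀x ∃y Rxy.

seriality: ∀x ∃y Rxy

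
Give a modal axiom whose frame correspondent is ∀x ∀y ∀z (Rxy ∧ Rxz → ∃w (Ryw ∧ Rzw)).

A defining formula is ◇□ψ → □◇ψ (the .2 axiom).

◇□ψ → □◇ψ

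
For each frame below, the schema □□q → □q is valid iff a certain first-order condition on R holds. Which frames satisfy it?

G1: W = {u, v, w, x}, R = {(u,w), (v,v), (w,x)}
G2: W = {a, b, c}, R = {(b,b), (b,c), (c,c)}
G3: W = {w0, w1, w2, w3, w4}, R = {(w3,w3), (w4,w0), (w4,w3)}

The schema corresponds to density: ∀x ∀y (Rxy → ∃z (Rxz ∧ Rzy)).
G1: fails — Ruw but no z with Ruz and Rzw.
G2: holds.
G3: fails — Rw4w0 but no z with Rw4z and Rzw0.
Valid on: G2.

G2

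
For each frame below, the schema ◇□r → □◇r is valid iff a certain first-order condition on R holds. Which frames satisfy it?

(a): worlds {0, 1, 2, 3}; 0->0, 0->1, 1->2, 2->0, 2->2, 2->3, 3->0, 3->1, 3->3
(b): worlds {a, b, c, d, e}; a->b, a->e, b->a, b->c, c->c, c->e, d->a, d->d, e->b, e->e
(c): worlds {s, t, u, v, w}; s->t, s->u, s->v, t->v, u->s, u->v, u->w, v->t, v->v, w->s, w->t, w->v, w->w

The schema corresponds to convergence: ∀x ∀y ∀z (Rxy ∧ Rxz → ∃w (Ryw ∧ Rzw)).
(a): fails — R00 and R01 but 0 and 1 have no common successor.
(b): fails — Rab and Rae but b and e have no common successor.
(c): holds.

(c)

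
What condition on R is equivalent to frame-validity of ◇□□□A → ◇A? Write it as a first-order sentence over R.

∀x ∀y (xRy → ∃w (yR³w ∧ xRw))

This is a Sahlqvist (Geach-type) schema ◇^1□^3A → □^0◇^1A.
Minimal-valuation argument: fix x; take any y with xR^1y and any z with xR^0z. Set V(A) to the set of worlds R-reachable from y in exactly 3 steps. Then □^3A holds at y, so the antecedent holds at x; validity forces ◇^1A at z, giving a w with zR^1w and yR^3w.
First-order correspondent: ∀x ∀y (xRy → ∃w (yR³w ∧ xRw)).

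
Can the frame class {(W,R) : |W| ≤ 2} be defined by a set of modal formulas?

Not modally definable

Modal frame validity is preserved under disjoint unions.
Any modal formula valid on each of 3 disjoint one-world frames is valid on their disjoint union (validity is preserved under disjoint unions). Each one-world frame has |W|=1≤2, but the union has |W|=3.
So the class is not modally definable.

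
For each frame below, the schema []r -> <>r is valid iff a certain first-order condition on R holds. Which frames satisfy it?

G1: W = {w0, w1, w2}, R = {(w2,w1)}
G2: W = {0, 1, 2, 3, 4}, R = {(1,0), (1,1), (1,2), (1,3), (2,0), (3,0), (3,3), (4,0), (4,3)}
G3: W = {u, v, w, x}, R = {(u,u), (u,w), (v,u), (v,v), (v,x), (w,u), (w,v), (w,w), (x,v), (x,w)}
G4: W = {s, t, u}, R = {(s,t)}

This is the axiom for seriality; its first-order frame correspondent is forall x exists y Rxy.
G1: fails — world w0 has no successor.
G2: fails — world 0 has no successor.
G3: ✓.
G4: fails — world t has no successor.

G3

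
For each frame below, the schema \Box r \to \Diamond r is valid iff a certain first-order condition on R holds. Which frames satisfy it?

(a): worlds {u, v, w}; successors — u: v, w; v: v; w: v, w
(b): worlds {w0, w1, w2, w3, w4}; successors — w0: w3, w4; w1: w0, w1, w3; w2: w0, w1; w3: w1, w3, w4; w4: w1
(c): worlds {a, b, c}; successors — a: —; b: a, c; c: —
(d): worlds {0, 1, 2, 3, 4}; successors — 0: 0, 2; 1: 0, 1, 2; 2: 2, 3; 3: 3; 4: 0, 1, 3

The schema corresponds to seriality: \forall x \exists y Rxy.
(a): condition met.
(b): condition met.
(c): fails — world a has no successor.
(d): condition met.

(a), (b), (d)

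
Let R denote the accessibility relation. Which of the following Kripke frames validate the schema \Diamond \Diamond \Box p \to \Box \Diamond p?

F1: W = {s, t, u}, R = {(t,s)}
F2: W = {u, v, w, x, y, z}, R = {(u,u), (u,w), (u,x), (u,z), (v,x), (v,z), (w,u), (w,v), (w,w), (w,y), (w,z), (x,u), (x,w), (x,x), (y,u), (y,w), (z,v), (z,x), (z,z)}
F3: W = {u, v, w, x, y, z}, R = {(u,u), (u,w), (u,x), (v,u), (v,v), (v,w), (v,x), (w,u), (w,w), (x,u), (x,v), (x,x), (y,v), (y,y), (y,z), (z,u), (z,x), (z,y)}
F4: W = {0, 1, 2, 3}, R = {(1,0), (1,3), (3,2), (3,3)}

F1

This is the axiom for a generalized confluence (Geach) condition; its first-order frame correspondent is \forall x \forall y \forall z ((x R^2 y \wedge xRz) \to \exists w (yRw \wedge zRw)).
F1: holds.
F2: fails — uR²y, uRz but no t with yRt and zRt.
F3: fails — yR²u, yRy but no t with uRt and yRt.
F4: fails — 1R²2, 1R0 but no w with 2Rw and 0Rw.
Valid on: F1.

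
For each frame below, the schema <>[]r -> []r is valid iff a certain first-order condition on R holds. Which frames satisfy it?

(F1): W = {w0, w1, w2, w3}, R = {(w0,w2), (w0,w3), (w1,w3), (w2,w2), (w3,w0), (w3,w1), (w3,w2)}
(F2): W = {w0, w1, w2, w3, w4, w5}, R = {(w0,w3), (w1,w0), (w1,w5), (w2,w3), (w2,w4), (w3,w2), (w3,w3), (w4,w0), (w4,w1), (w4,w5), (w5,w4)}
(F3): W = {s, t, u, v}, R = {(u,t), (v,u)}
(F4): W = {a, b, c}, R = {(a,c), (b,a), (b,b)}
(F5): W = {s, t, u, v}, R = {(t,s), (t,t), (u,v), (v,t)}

Frame correspondent (Sahlqvist): forall x forall y forall z (Rxy & Rxz -> Ryz) — i.e. the Euclidean property.
(F1): fails — Rw0w2 and Rw0w3 but not Rw2w3.
(F2): fails — Rw1w5 and Rw1w5 but not Rw5w5.
(F3): fails — Rut and Rut but not Rtt.
(F4): fails — Rac and Rac but not Rcc.
(F5): fails — Rts and Rtt but not Rst.
Valid on no frame.

none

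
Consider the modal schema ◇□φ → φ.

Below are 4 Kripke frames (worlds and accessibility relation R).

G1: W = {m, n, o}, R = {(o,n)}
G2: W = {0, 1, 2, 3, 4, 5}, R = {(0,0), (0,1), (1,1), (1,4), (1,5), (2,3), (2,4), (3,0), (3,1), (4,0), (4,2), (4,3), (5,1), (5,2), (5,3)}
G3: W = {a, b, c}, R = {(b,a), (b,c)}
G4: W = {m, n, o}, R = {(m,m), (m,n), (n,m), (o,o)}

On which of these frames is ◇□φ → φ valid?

This is the axiom for symmetry; its first-order frame correspondent is ∀x ∀y (Rxy → Ryx).
G1: fails — Ron but not Rno.
G2: fails — R31 but not R13.
G3: fails — Rba but not Rab.
G4: holds.

G4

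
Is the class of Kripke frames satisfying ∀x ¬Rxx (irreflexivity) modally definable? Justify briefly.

Not definable by any modal formula

If a class were modally definable it would be closed under surjective bounded morphisms (Goldblatt–Thomason).
The 4-cycle (worlds s,t,u,v with s→t→u→v→s) is irreflexive, and the map sending every world to a single reflexive point • is a surjective bounded morphism (forth: every edge maps to (•,•); back: every world has a successor). So any modal formula valid on the 4-cycle is also valid on the reflexive point, which is not irreflexive.
So no modal formula (or set of formulas) defines exactly the irreflexive frames.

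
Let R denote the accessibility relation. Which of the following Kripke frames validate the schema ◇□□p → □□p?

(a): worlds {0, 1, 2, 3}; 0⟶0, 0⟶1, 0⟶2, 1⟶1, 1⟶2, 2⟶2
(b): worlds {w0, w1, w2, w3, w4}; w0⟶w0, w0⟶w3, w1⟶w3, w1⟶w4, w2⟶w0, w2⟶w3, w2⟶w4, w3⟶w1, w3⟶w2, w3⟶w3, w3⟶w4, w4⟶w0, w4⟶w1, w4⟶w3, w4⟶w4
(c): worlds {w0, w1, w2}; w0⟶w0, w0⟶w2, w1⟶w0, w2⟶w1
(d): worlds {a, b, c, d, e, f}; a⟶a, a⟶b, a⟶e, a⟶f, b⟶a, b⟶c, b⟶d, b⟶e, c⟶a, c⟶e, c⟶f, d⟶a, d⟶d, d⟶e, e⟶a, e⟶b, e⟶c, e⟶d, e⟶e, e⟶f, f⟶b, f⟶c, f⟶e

This is the axiom for a generalized confluence (Geach) condition; its first-order frame correspondent is ∀x ∀y ∀z ((xRy ∧ xR²z) → ∃w (yR²w ∧ z = w)).
(a): fails — 0R1, 0R²0 but no w with 1R²w and 0=w.
(b): condition met.
(c): fails — w0Rw2, w0R²w1 but no w with w2R²w and w1=w.
(d): condition met.

(b), (d)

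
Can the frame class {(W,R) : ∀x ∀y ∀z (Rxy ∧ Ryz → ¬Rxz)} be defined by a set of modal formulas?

Any modally definable frame class is closed under surjective bounded morphisms.
The 5-cycle (worlds s,t,u,v,w with s→t→u→v→w→s) is intransitive. Mapping every world to a single reflexive point • is a surjective bounded morphism; the reflexive point is not intransitive (R••∧R•• but R••).
So the class is not modally definable.

Not modally definable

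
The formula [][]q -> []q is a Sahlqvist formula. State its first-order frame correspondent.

Suppose □□q→□q is valid. Take Rxy and set V(q)={w : xR²w}. Then □□q at x, so □q at x, so q at y, i.e. ∃z(Rxz∧Rzy).

density: forall x forall y (Rxy -> exists z (Rxz & Rzy))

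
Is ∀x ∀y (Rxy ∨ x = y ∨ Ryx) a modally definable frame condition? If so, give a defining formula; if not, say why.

Modal frame validity is preserved under disjoint unions.
Take 4 disjoint single-world reflexive frames: each is trivially connected, but their disjoint union has 4 worlds with no edge between distinct components, so it is not connected.
So no modal formula (or set of formulas) defines exactly the connected frames.

Not definable by any modal formula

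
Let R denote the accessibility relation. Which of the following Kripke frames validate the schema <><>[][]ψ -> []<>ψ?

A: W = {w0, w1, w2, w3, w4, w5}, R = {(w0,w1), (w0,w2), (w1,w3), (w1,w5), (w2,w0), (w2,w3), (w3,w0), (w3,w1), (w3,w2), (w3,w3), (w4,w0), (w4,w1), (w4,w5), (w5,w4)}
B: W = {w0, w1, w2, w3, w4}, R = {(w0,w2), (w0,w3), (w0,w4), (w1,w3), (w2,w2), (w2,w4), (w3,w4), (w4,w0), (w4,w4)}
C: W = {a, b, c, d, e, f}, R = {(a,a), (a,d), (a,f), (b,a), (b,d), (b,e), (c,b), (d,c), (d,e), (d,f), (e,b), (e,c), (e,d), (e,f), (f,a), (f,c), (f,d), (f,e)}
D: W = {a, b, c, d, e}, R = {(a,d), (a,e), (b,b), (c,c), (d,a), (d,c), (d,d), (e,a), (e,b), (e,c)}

B

The schema corresponds to a generalized confluence (Geach) condition: forall x forall y forall z ((x R^2 y & xRz) -> exists w (y R^2 w & zRw)).
A: fails — w1R²w0, w1Rw5 but no w with w0R²w and w5Rw.
B: condition met.
C: fails — dR²a, dRc but no w with aR²w and cRw.
D: fails — aR²b, aRd but no w with bR²w and dRw.
Valid on: B.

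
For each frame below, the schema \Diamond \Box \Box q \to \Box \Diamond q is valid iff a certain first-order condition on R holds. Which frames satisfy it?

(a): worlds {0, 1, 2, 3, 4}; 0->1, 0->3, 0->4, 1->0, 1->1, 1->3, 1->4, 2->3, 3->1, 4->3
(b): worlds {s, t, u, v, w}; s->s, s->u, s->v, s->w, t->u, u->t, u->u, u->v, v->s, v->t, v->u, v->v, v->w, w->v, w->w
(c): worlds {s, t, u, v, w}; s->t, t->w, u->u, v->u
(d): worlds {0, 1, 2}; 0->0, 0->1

Frame correspondent (Sahlqvist): \forall x \forall y \forall z ((xRy \wedge xRz) \to \exists w (y R^2 w \wedge zRw)) — i.e. a generalized confluence (Geach) condition.
(a): fails — 0R4, 0R4 but no w with 4R²w and 4Rw.
(b): condition met.
(c): fails — sRt, sRt but no w* with tR²w* and tRw*.
(d): fails — 0R0, 0R1 but no w with 0R²w and 1Rw.
Valid on: (b).

(b)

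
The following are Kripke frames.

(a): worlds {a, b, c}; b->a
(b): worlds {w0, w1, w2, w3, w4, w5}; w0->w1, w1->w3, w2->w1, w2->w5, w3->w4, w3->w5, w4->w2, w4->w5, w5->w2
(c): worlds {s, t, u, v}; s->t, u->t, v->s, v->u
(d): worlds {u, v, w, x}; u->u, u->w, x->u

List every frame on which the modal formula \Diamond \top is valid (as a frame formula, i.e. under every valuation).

(b)

The schema corresponds to seriality: \forall x \exists y Rxy.
(a): fails — world a has no successor.
(b): ✓.
(c): fails — world t has no successor.
(d): fails — world v has no successor.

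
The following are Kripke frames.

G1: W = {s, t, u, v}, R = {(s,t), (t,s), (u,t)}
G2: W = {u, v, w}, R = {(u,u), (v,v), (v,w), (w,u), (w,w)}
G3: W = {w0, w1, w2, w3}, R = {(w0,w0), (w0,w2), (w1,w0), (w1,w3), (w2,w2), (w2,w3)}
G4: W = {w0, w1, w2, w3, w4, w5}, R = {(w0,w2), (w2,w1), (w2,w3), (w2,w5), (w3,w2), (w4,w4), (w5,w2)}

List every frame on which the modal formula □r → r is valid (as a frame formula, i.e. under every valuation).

This is the axiom for reflexivity; its first-order frame correspondent is ∀x Rxx.
G1: fails — world s does not see itself.
G2: holds.
G3: fails — world w1 does not see itself.
G4: fails — world w0 does not see itself.
Valid on: G2.

G2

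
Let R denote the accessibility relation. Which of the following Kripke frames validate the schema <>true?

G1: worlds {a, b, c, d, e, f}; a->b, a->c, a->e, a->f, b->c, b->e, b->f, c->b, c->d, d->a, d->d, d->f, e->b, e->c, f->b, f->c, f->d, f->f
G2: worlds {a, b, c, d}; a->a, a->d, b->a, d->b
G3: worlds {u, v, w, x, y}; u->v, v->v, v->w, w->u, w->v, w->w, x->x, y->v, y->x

The schema corresponds to seriality: forall x exists y Rxy.
G1: holds.
G2: fails — world c has no successor.
G3: holds.

G1, G3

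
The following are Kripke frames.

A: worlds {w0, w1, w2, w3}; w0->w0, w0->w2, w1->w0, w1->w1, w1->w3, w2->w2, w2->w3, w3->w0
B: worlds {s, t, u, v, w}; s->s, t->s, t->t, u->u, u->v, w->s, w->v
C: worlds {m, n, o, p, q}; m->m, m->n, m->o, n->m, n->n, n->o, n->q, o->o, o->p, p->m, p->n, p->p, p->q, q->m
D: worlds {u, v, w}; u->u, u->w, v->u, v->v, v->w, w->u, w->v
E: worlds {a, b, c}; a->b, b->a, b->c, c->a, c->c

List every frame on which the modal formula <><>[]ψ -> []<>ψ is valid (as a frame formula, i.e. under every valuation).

Frame correspondent (Sahlqvist): forall x forall y forall z ((x R^2 y & xRz) -> exists w (yRw & zRw)) — i.e. a generalized confluence (Geach) condition.
A: fails — w0R²w3, w0Rw2 but no w with w3Rw and w2Rw.
B: fails — uR²u, uRv but no w* with uRw* and vRw*.
C: fails — mR²q, mRo but no w with qRw and oRw.
D: holds.
E: fails — aR²a, aRb but no w with aRw and bRw.
Valid on: D.

D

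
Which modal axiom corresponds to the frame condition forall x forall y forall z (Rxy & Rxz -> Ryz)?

This is the Euclidean property; the standard corresponding axiom is 5: ◇p → □◇p.

◇p → □◇p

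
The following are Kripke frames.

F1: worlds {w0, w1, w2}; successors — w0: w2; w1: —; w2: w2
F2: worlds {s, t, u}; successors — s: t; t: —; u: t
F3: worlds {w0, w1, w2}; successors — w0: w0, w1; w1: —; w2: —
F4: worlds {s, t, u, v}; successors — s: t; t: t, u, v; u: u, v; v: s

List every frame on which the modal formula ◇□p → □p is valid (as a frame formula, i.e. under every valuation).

This is the axiom for the Euclidean property; its first-order frame correspondent is ∀x ∀y ∀z (Rxy ∧ Rxz → Ryz).
F1: satisfies the condition.
F2: fails — Rst and Rst but not Rtt.
F3: fails — Rw0w1 and Rw0w1 but not Rw1w1.
F4: fails — Rtv and Rtv but not Rvv.
Valid on: F1.

F1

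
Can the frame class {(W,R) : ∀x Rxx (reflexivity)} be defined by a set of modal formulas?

Definable; □q → q defines it

Yes: it is reflexivity, defined by the T schema □q → q.
Suppose □q→q is valid. At any x set V(q)={w : Rxw}. Then □q holds at x, so q holds at x, i.e. Rxx.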